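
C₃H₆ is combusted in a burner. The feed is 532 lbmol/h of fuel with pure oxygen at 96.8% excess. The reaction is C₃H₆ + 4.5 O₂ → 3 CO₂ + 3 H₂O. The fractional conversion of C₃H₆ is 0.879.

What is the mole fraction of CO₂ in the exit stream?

0.256

Stoichiometric O₂ = 4.5 × 532 = 2394 lbmol/h; O₂ fed = 2394 × 1.968 = 4711 lbmol/h.
Fuel reacted = 0.879 × 532 → ξ = 467.6 lbmol/h.
Outlet (n = n₀ + ν ξ):
  C₃H₆: 532 − 1(467.6) = 64.37
  O₂: 4711 − 4.5(467.6) = 2607
  CO₂: 0 + 3(467.6) = 1403
  H₂O: 0 + 3(467.6) = 1403
Total out = 5477 lbmol/h; y_CO₂ = 1403 / 5477 = 0.2561.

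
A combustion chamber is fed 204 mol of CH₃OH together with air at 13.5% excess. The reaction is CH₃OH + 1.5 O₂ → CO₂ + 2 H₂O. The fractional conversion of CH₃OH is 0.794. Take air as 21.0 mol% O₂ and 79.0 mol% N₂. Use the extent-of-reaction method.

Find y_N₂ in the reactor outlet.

Stoichiometric O₂ = 1.5 × 204 = 306 mol; O₂ fed = 306 × 1.135 = 347.3 mol.
N₂ fed = 347.3 × 79/21 = 1307 mol.
Fuel reacted = 0.794 × 204 → ξ = 162 mol.
Outlet (n = n₀ + ν ξ):
  CH₃OH: 204 − 1(162) = 42.02
  O₂: 347.3 − 1.5(162) = 104.3
  N₂: 1307 (inert)
  CO₂: 0 + 1(162) = 162
  H₂O: 0 + 2(162) = 324
Total out = 1939 mol; y_N₂ = 1307 / 1939 = 0.6739.

0.674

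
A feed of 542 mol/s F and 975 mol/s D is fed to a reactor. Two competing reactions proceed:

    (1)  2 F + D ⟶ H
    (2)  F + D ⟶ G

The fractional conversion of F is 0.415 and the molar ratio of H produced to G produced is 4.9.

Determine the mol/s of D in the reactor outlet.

852 mol/s

Conversion of F: F consumed = 0.415 × 542 = 224.9 mol/s = 2ξ₁ + 1ξ₂.
Selectivity: 1ξ₁ / (1ξ₂) = 4.9 → ξ₁ = 4.9 ξ₂.
Substitute: (2·4.9 + 1) ξ₂ = 224.9 → ξ₂ = 20.83 mol/s, ξ₁ = 102.1 mol/s.
Outlet amounts (n = n₀ + Σ ν·ξ):
  F: 542 − 2(102.1) − 1(20.83) = 317.1
  D: 975 − 1(102.1) − 1(20.83) = 852.1
  H: 0 + 1(102.1) = 102.1
  G: 0 + 1(20.83) = 20.83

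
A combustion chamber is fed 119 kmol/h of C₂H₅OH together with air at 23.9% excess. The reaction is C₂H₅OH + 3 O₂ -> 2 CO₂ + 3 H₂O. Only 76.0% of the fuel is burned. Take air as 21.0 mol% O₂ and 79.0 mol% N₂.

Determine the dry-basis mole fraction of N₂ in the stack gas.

0.814

Stoichiometric O₂ = 3 × 119 = 357 kmol/h; O₂ fed = 357 × 1.239 = 442.3 kmol/h.
N₂ fed = 442.3 × 79/21 = 1664 kmol/h.
Fuel reacted = 0.76 × 119 → ξ = 90.44 kmol/h.
Outlet (n = n₀ + ν ξ):
  C₂H₅OH: 119 − 1(90.44) = 28.56
  O₂: 442.3 − 3(90.44) = 171
  N₂: 1664 (inert)
  CO₂: 0 + 2(90.44) = 180.9
  H₂O: 0 + 3(90.44) = 271.3
Dry total = 2044 kmol/h; y_N₂ (dry) = 1664 / 2044 = 0.8139.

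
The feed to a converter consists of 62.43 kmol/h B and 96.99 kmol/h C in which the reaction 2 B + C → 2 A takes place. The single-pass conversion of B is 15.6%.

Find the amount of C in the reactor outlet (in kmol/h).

B reacted = 0.156 × 62.43 = 9.739 kmol/h; ν_B = −2, so ξ = 9.739/2 = 4.87 kmol/h.
Outlet amounts (n = n₀ + ν ξ):
  B: 62.43 − 2(4.87) = 52.69
  C: 96.99 − 1(4.87) = 92.12
  A: 0 + 2(4.87) = 9.739

92.1 kmol/h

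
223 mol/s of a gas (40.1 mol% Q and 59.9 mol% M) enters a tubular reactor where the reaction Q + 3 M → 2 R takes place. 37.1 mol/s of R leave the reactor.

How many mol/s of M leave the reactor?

77.9 mol/s

For R: n = n₀ + 2ξ → 37.1 = 0 + 2ξ, giving ξ = 18.55 mol/s.
Outlet amounts (n = n₀ + ν ξ):
  Q: 89.42 − 1(18.55) = 70.87
  M: 133.6 − 3(18.55) = 77.93
  R: 0 + 2(18.55) = 37.1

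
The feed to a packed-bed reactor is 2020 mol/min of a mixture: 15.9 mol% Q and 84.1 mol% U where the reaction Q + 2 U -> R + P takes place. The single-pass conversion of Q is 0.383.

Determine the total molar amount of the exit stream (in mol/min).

Q reacted = 0.383 × 321.2 = 123 mol/min; ν_Q = −1, so ξ = 123/1 = 123 mol/min.
Outlet amounts (n = n₀ + ν ξ):
  Q: 321.2 − 1(123) = 198.2
  U: 1699 − 2(123) = 1453
  R: 0 + 1(123) = 123
  P: 0 + 1(123) = 123
Total out = 198.2 + 1453 + 123 + 123 = 1897 mol/min.

1900 mol/min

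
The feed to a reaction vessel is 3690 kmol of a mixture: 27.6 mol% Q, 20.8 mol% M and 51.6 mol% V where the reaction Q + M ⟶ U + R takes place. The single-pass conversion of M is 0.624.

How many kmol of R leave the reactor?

479 kmol

M reacted = 0.624 × 767.5 = 478.9 kmol; ν_M = −1, so ξ = 478.9/1 = 478.9 kmol.
Outlet amounts (n = n₀ + ν ξ):
  Q: 1018 − 1(478.9) = 539.5
  M: 767.5 − 1(478.9) = 288.6
  U: 0 + 1(478.9) = 478.9
  R: 0 + 1(478.9) = 478.9
  V: 1904 (inert)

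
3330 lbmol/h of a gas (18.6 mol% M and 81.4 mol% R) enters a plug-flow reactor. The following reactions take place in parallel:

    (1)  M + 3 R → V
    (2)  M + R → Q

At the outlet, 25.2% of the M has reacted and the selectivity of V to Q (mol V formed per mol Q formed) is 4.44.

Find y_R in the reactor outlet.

Conversion of M: M consumed = 0.252 × 619.4 = 156.1 lbmol/h = 1ξ₁ + 1ξ₂.
Selectivity: 1ξ₁ / (1ξ₂) = 4.44 → ξ₁ = 4.44 ξ₂.
Substitute: (1·4.44 + 1) ξ₂ = 156.1 → ξ₂ = 28.69 lbmol/h, ξ₁ = 127.4 lbmol/h.
Outlet amounts (n = n₀ + Σ ν·ξ):
  M: 619.4 − 1(127.4) − 1(28.69) = 463.3
  R: 2711 − 3(127.4) − 1(28.69) = 2300
  V: 0 + 1(127.4) = 127.4
  Q: 0 + 1(28.69) = 28.69
Total out = 2919 lbmol/h; y_R = 2300 / 2919 = 0.7878.

0.788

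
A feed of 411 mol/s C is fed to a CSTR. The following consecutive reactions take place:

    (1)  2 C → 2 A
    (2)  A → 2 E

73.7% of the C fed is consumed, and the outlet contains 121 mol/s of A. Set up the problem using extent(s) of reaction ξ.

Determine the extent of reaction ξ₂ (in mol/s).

Conversion of C: C consumed = 2ξ₁ = 0.737 × 411 → ξ₁ = 151.5 mol/s.
A balance: n_A = 0 + 2ξ₁ − 1ξ₂ = 121 → ξ₂ = (2·151.5 − 121)/1 = 181.9 mol/s.
Outlet amounts (n = n₀ + Σ ν·ξ):
  C: 411 − 2(151.5) = 108.1
  A: 0 + 2(151.5) − 1(181.9) = 121
  E: 0 + 2(181.9) = 363.8

ξ₂ = 182 mol/s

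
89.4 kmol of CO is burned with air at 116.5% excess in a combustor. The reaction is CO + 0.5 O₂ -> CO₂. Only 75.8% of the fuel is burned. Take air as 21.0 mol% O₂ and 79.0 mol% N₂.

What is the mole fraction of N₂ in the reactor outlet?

0.705

Stoichiometric O₂ = 0.5 × 89.4 = 44.7 kmol; O₂ fed = 44.7 × 2.165 = 96.78 kmol.
N₂ fed = 96.78 × 79/21 = 364.1 kmol.
Fuel reacted = 0.758 × 89.4 → ξ = 67.77 kmol.
Outlet (n = n₀ + ν ξ):
  CO: 89.4 − 1(67.77) = 21.63
  O₂: 96.78 − 0.5(67.77) = 62.89
  N₂: 364.1 (inert)
  CO₂: 0 + 1(67.77) = 67.77
Total out = 516.4 kmol; y_N₂ = 364.1 / 516.4 = 0.7051.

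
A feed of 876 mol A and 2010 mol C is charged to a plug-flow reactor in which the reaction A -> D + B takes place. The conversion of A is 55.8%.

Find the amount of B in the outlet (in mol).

489 mol

A reacted = 0.558 × 876 = 488.8 mol; ν_A = −1, so ξ = 488.8/1 = 488.8 mol.
Outlet amounts (n = n₀ + ν ξ):
  A: 876 − 1(488.8) = 387.2
  D: 0 + 1(488.8) = 488.8
  B: 0 + 1(488.8) = 488.8
  C: 2010 (inert)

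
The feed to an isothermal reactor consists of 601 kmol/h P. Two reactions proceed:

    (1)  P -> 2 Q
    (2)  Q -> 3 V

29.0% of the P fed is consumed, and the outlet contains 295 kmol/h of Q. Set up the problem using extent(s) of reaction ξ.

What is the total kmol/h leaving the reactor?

Conversion of P: P consumed = 1ξ₁ = 0.29 × 601 → ξ₁ = 174.3 kmol/h.
Q balance: n_Q = 0 + 2ξ₁ − 1ξ₂ = 295 → ξ₂ = (2·174.3 − 295)/1 = 53.58 kmol/h.
Outlet amounts (n = n₀ + Σ ν·ξ):
  P: 601 − 1(174.3) = 426.7
  Q: 0 + 2(174.3) − 1(53.58) = 295
  V: 0 + 3(53.58) = 160.7
Total out = 426.7 + 295 + 160.7 = 882.5 kmol/h.

882 kmol/h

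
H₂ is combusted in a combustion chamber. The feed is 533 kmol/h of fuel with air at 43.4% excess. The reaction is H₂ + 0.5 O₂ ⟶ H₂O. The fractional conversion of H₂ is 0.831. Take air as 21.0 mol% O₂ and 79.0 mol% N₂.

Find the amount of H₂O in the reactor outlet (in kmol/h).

443 kmol/h

Stoichiometric O₂ = 0.5 × 533 = 266.5 kmol/h; O₂ fed = 266.5 × 1.434 = 382.2 kmol/h.
N₂ fed = 382.2 × 79/21 = 1438 kmol/h.
Fuel reacted = 0.831 × 533 → ξ = 442.9 kmol/h.
Outlet (n = n₀ + ν ξ):
  H₂: 533 − 1(442.9) = 90.08
  O₂: 382.2 − 0.5(442.9) = 160.7
  N₂: 1438 (inert)
  H₂O: 0 + 1(442.9) = 442.9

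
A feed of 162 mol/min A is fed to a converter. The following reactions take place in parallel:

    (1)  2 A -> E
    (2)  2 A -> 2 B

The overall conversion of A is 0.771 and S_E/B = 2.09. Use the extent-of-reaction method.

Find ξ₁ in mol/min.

Conversion of A: A consumed = 0.771 × 162 = 124.9 mol/min = 2ξ₁ + 2ξ₂.
Selectivity: 1ξ₁ / (2ξ₂) = 2.09 → ξ₁ = 4.18 ξ₂.
Substitute: (2·4.18 + 2) ξ₂ = 124.9 → ξ₂ = 12.06 mol/min, ξ₁ = 50.39 mol/min.
Outlet amounts (n = n₀ + Σ ν·ξ):
  A: 162 − 2(50.39) − 2(12.06) = 37.1
  E: 0 + 1(50.39) = 50.39
  B: 0 + 2(12.06) = 24.11

ξ₁ = 50.4 mol/min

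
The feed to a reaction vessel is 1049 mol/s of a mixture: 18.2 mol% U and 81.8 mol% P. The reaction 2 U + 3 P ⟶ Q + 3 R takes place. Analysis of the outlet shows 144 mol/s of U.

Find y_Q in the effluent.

For U: n = n₀ − 2ξ → 144 = 190.9 − 2ξ, giving ξ = 23.46 mol/s.
Outlet amounts (n = n₀ + ν ξ):
  U: 190.9 − 2(23.46) = 144
  P: 858.1 − 3(23.46) = 787.7
  Q: 0 + 1(23.46) = 23.46
  R: 0 + 3(23.46) = 70.38
Total out = 1026 mol/s; y_Q = 23.46 / 1026 = 0.02287.

0.0229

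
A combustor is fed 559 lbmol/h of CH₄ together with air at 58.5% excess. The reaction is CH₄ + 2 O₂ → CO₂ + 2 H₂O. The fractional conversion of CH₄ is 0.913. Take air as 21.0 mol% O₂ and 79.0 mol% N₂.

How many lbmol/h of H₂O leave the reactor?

Stoichiometric O₂ = 2 × 559 = 1118 lbmol/h; O₂ fed = 1118 × 1.585 = 1772 lbmol/h.
N₂ fed = 1772 × 79/21 = 6666 lbmol/h.
Fuel reacted = 0.913 × 559 → ξ = 510.4 lbmol/h.
Outlet (n = n₀ + ν ξ):
  CH₄: 559 − 1(510.4) = 48.63
  O₂: 1772 − 2(510.4) = 751.3
  N₂: 6666 (inert)
  CO₂: 0 + 1(510.4) = 510.4
  H₂O: 0 + 2(510.4) = 1021

1020 lbmol/h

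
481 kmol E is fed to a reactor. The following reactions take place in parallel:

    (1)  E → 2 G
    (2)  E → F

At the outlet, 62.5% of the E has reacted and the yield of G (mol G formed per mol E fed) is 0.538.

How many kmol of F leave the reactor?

171 kmol

Yield of G: 2ξ₁ / 481 = 0.538 → ξ₁ = 129.4 kmol.
Conversion of E: 1ξ₁ + 1ξ₂ = 0.625 × 481 = 300.6 → ξ₂ = 171.2 kmol.
Outlet amounts (n = n₀ + Σ ν·ξ):
  E: 481 − 1(129.4) − 1(171.2) = 180.4
  G: 0 + 2(129.4) = 258.8
  F: 0 + 1(171.2) = 171.2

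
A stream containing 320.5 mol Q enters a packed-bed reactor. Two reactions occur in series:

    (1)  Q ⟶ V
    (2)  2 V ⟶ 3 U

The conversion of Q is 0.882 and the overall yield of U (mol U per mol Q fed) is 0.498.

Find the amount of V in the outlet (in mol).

176 mol

Conversion of Q: Q consumed = 1ξ₁ = 0.882 × 320.5 → ξ₁ = 282.7 mol.
Yield of U: 3ξ₂ / 320.5 = 0.498 → ξ₂ = 53.2 mol.
Outlet amounts (n = n₀ + Σ ν·ξ):
  Q: 320.5 − 1(282.7) = 37.82
  V: 0 + 1(282.7) − 2(53.2) = 176.3
  U: 0 + 3(53.2) = 159.6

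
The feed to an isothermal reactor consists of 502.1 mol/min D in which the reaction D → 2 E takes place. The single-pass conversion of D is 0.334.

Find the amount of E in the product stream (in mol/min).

D reacted = 0.334 × 502.1 = 167.7 mol/min; ν_D = −1, so ξ = 167.7/1 = 167.7 mol/min.
Outlet amounts (n = n₀ + ν ξ):
  D: 502.1 − 1(167.7) = 334.4
  E: 0 + 2(167.7) = 335.4

335 mol/min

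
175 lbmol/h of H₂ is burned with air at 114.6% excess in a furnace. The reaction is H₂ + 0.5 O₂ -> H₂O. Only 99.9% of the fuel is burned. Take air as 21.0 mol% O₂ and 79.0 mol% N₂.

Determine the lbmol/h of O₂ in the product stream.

100 lbmol/h

Stoichiometric O₂ = 0.5 × 175 = 87.5 lbmol/h; O₂ fed = 87.5 × 2.146 = 187.8 lbmol/h.
N₂ fed = 187.8 × 79/21 = 706.4 lbmol/h.
Fuel reacted = 0.999 × 175 → ξ = 174.8 lbmol/h.
Outlet (n = n₀ + ν ξ):
  H₂: 175 − 1(174.8) = 0.175
  O₂: 187.8 − 0.5(174.8) = 100.4
  N₂: 706.4 (inert)
  H₂O: 0 + 1(174.8) = 174.8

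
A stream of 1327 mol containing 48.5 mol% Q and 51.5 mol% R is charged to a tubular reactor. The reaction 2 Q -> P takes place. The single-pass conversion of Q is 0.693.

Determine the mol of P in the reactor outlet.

223 mol

Q reacted = 0.693 × 643.6 = 446 mol; ν_Q = −2, so ξ = 446/2 = 223 mol.
Outlet amounts (n = n₀ + ν ξ):
  Q: 643.6 − 2(223) = 197.6
  P: 0 + 1(223) = 223
  R: 683.4 (inert)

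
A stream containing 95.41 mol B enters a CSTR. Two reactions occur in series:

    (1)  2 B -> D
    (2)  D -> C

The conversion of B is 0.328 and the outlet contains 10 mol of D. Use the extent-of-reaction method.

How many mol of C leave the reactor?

5.65 mol

Conversion of B: B consumed = 2ξ₁ = 0.328 × 95.41 → ξ₁ = 15.65 mol.
D balance: n_D = 0 + 1ξ₁ − 1ξ₂ = 10 → ξ₂ = (1·15.65 − 10)/1 = 5.647 mol.
Outlet amounts (n = n₀ + Σ ν·ξ):
  B: 95.41 − 2(15.65) = 64.12
  D: 0 + 1(15.65) − 1(5.647) = 10
  C: 0 + 1(5.647) = 5.647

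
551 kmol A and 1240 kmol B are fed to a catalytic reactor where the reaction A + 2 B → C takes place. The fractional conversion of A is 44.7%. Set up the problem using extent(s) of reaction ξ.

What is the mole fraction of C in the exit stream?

0.19

A reacted = 0.447 × 551 = 246.3 kmol; ν_A = −1, so ξ = 246.3/1 = 246.3 kmol.
Outlet amounts (n = n₀ + ν ξ):
  A: 551 − 1(246.3) = 304.7
  B: 1240 − 2(246.3) = 747.4
  C: 0 + 1(246.3) = 246.3
Total out = 1298 kmol; y_C = 246.3 / 1298 = 0.1897.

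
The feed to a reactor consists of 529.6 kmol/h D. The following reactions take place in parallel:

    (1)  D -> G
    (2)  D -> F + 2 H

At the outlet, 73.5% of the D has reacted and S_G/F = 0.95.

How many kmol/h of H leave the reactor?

Conversion of D: D consumed = 0.735 × 529.6 = 389.3 kmol/h = 1ξ₁ + 1ξ₂.
Selectivity: 1ξ₁ / (1ξ₂) = 0.95 → ξ₁ = 0.95 ξ₂.
Substitute: (1·0.95 + 1) ξ₂ = 389.3 → ξ₂ = 199.6 kmol/h, ξ₁ = 189.6 kmol/h.
Outlet amounts (n = n₀ + Σ ν·ξ):
  D: 529.6 − 1(189.6) − 1(199.6) = 140.3
  G: 0 + 1(189.6) = 189.6
  F: 0 + 1(199.6) = 199.6
  H: 0 + 2(199.6) = 399.2

399 kmol/h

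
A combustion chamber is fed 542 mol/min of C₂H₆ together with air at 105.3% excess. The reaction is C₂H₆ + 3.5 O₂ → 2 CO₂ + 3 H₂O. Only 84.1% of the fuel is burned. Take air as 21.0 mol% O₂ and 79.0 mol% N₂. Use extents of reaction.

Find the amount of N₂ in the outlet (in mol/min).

14700 mol/min

Stoichiometric O₂ = 3.5 × 542 = 1897 mol/min; O₂ fed = 1897 × 2.053 = 3895 mol/min.
N₂ fed = 3895 × 79/21 = 14650 mol/min.
Fuel reacted = 0.841 × 542 → ξ = 455.8 mol/min.
Outlet (n = n₀ + ν ξ):
  C₂H₆: 542 − 1(455.8) = 86.18
  O₂: 3895 − 3.5(455.8) = 2299
  N₂: 14650 (inert)
  CO₂: 0 + 2(455.8) = 911.6
  H₂O: 0 + 3(455.8) = 1367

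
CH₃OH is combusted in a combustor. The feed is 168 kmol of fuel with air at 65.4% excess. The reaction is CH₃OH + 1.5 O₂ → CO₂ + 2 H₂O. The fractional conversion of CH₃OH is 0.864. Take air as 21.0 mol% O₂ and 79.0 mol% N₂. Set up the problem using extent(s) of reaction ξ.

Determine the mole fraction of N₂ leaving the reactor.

Stoichiometric O₂ = 1.5 × 168 = 252 kmol; O₂ fed = 252 × 1.654 = 416.8 kmol.
N₂ fed = 416.8 × 79/21 = 1568 kmol.
Fuel reacted = 0.864 × 168 → ξ = 145.2 kmol.
Outlet (n = n₀ + ν ξ):
  CH₃OH: 168 − 1(145.2) = 22.85
  O₂: 416.8 − 1.5(145.2) = 199.1
  N₂: 1568 (inert)
  CO₂: 0 + 1(145.2) = 145.2
  H₂O: 0 + 2(145.2) = 290.3
Total out = 2225 kmol; y_N₂ = 1568 / 2225 = 0.7046.

0.705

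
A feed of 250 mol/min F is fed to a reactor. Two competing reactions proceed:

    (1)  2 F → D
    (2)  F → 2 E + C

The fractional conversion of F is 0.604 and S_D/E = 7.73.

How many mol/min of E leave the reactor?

9.46 mol/min

Conversion of F: F consumed = 0.604 × 250 = 151 mol/min = 2ξ₁ + 1ξ₂.
Selectivity: 1ξ₁ / (2ξ₂) = 7.73 → ξ₁ = 15.46 ξ₂.
Substitute: (2·15.46 + 1) ξ₂ = 151 → ξ₂ = 4.731 mol/min, ξ₁ = 73.13 mol/min.
Outlet amounts (n = n₀ + Σ ν·ξ):
  F: 250 − 2(73.13) − 1(4.731) = 99
  D: 0 + 1(73.13) = 73.13
  E: 0 + 2(4.731) = 9.461
  C: 0 + 1(4.731) = 4.731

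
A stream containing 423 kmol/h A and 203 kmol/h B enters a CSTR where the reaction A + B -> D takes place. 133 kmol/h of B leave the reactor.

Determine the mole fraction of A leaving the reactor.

0.635

For B: n = n₀ − 1ξ → 133 = 203 − 1ξ, giving ξ = 70 kmol/h.
Outlet amounts (n = n₀ + ν ξ):
  A: 423 − 1(70) = 353
  B: 203 − 1(70) = 133
  D: 0 + 1(70) = 70
Total out = 556 kmol/h; y_A = 353 / 556 = 0.6349.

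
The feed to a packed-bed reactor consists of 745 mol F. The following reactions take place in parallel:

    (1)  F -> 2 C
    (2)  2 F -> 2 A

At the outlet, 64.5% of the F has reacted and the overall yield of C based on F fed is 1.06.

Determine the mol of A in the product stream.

85.7 mol

Yield of C: 2ξ₁ / 745 = 1.06 → ξ₁ = 394.9 mol.
Conversion of F: 1ξ₁ + 2ξ₂ = 0.645 × 745 = 480.5 → ξ₂ = 42.84 mol.
Outlet amounts (n = n₀ + Σ ν·ξ):
  F: 745 − 1(394.9) − 2(42.84) = 264.5
  C: 0 + 2(394.9) = 789.7
  A: 0 + 2(42.84) = 85.68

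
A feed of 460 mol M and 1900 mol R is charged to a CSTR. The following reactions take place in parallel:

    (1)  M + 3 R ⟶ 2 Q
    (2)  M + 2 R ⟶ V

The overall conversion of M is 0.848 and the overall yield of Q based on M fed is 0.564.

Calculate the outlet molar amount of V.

260 mol

Yield of Q: 2ξ₁ / 460 = 0.564 → ξ₁ = 129.7 mol.
Conversion of M: 1ξ₁ + 1ξ₂ = 0.848 × 460 = 390.1 → ξ₂ = 260.4 mol.
Outlet amounts (n = n₀ + Σ ν·ξ):
  M: 460 − 1(129.7) − 1(260.4) = 69.92
  R: 1900 − 3(129.7) − 2(260.4) = 990.1
  Q: 0 + 2(129.7) = 259.4
  V: 0 + 1(260.4) = 260.4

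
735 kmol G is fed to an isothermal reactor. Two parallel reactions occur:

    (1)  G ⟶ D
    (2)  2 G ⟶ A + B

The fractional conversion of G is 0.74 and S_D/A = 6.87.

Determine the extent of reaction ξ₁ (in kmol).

Conversion of G: G consumed = 0.74 × 735 = 543.9 kmol = 1ξ₁ + 2ξ₂.
Selectivity: 1ξ₁ / (1ξ₂) = 6.87 → ξ₁ = 6.87 ξ₂.
Substitute: (1·6.87 + 2) ξ₂ = 543.9 → ξ₂ = 61.32 kmol, ξ₁ = 421.3 kmol.
Outlet amounts (n = n₀ + Σ ν·ξ):
  G: 735 − 1(421.3) − 2(61.32) = 191.1
  D: 0 + 1(421.3) = 421.3
  A: 0 + 1(61.32) = 61.32
  B: 0 + 1(61.32) = 61.32

ξ₁ = 421 kmol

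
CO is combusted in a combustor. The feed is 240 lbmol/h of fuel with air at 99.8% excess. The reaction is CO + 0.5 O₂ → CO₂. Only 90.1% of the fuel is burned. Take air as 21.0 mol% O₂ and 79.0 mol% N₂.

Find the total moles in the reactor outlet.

1270 lbmol/h

Stoichiometric O₂ = 0.5 × 240 = 120 lbmol/h; O₂ fed = 120 × 1.998 = 239.8 lbmol/h.
N₂ fed = 239.8 × 79/21 = 902 lbmol/h.
Fuel reacted = 0.901 × 240 → ξ = 216.2 lbmol/h.
Outlet (n = n₀ + ν ξ):
  CO: 240 − 1(216.2) = 23.76
  O₂: 239.8 − 0.5(216.2) = 131.6
  N₂: 902 (inert)
  CO₂: 0 + 1(216.2) = 216.2
Total out = 23.76 + 131.6 + 902 + 216.2 = 1274 lbmol/h.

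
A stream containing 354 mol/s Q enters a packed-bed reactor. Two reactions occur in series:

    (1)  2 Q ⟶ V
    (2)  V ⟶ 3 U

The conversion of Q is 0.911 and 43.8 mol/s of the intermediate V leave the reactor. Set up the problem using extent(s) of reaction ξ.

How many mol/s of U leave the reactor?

Conversion of Q: Q consumed = 2ξ₁ = 0.911 × 354 → ξ₁ = 161.2 mol/s.
V balance: n_V = 0 + 1ξ₁ − 1ξ₂ = 43.8 → ξ₂ = (1·161.2 − 43.8)/1 = 117.4 mol/s.
Outlet amounts (n = n₀ + Σ ν·ξ):
  Q: 354 − 2(161.2) = 31.51
  V: 0 + 1(161.2) − 1(117.4) = 43.8
  U: 0 + 3(117.4) = 352.3

352 mol/s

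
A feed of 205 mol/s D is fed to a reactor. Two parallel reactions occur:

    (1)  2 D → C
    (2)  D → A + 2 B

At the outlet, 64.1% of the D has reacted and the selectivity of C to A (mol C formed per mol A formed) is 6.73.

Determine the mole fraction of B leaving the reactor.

0.112

Conversion of D: D consumed = 0.641 × 205 = 131.4 mol/s = 2ξ₁ + 1ξ₂.
Selectivity: 1ξ₁ / (1ξ₂) = 6.73 → ξ₁ = 6.73 ξ₂.
Substitute: (2·6.73 + 1) ξ₂ = 131.4 → ξ₂ = 9.087 mol/s, ξ₁ = 61.16 mol/s.
Outlet amounts (n = n₀ + Σ ν·ξ):
  D: 205 − 2(61.16) − 1(9.087) = 73.6
  C: 0 + 1(61.16) = 61.16
  A: 0 + 1(9.087) = 9.087
  B: 0 + 2(9.087) = 18.17
Total out = 162 mol/s; y_B = 18.17 / 162 = 0.1122.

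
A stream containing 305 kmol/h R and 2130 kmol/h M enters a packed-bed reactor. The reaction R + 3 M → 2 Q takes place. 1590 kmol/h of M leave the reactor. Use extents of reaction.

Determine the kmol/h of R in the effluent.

For M: n = n₀ − 3ξ → 1590 = 2130 − 3ξ, giving ξ = 180 kmol/h.
Outlet amounts (n = n₀ + ν ξ):
  R: 305 − 1(180) = 125
  M: 2130 − 3(180) = 1590
  Q: 0 + 2(180) = 360

125 kmol/h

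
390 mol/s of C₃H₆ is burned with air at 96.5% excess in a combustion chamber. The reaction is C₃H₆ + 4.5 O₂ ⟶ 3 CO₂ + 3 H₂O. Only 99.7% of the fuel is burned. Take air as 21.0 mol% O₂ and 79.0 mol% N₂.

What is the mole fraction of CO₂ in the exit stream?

Stoichiometric O₂ = 4.5 × 390 = 1755 mol/s; O₂ fed = 1755 × 1.965 = 3449 mol/s.
N₂ fed = 3449 × 79/21 = 12970 mol/s.
Fuel reacted = 0.997 × 390 → ξ = 388.8 mol/s.
Outlet (n = n₀ + ν ξ):
  C₃H₆: 390 − 1(388.8) = 1.17
  O₂: 3449 − 4.5(388.8) = 1699
  N₂: 12970 (inert)
  CO₂: 0 + 3(388.8) = 1166
  H₂O: 0 + 3(388.8) = 1166
Total out = 17010 mol/s; y_CO₂ = 1166 / 17010 = 0.06859.

0.0686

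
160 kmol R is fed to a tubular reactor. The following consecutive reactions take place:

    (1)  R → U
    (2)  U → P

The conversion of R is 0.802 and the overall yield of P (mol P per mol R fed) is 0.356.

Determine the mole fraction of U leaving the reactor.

Conversion of R: R consumed = 1ξ₁ = 0.802 × 160 → ξ₁ = 128.3 kmol.
Yield of P: 1ξ₂ / 160 = 0.356 → ξ₂ = 56.96 kmol.
Outlet amounts (n = n₀ + Σ ν·ξ):
  R: 160 − 1(128.3) = 31.68
  U: 0 + 1(128.3) − 1(56.96) = 71.36
  P: 0 + 1(56.96) = 56.96
Total out = 160 kmol; y_U = 71.36 / 160 = 0.446.

0.446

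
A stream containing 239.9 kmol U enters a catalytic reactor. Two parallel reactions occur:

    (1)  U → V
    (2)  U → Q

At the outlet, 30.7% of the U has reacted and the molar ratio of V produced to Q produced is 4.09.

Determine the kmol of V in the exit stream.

59.2 kmol

Conversion of U: U consumed = 0.307 × 239.9 = 73.65 kmol = 1ξ₁ + 1ξ₂.
Selectivity: 1ξ₁ / (1ξ₂) = 4.09 → ξ₁ = 4.09 ξ₂.
Substitute: (1·4.09 + 1) ξ₂ = 73.65 → ξ₂ = 14.47 kmol, ξ₁ = 59.18 kmol.
Outlet amounts (n = n₀ + Σ ν·ξ):
  U: 239.9 − 1(59.18) − 1(14.47) = 166.3
  V: 0 + 1(59.18) = 59.18
  Q: 0 + 1(14.47) = 14.47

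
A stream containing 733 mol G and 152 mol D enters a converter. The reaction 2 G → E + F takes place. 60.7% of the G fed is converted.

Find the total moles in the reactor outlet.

G reacted = 0.607 × 733 = 444.9 mol; ν_G = −2, so ξ = 444.9/2 = 222.5 mol.
Outlet amounts (n = n₀ + ν ξ):
  G: 733 − 2(222.5) = 288.1
  E: 0 + 1(222.5) = 222.5
  F: 0 + 1(222.5) = 222.5
  D: 152 (inert)
Total out = 288.1 + 222.5 + 222.5 + 152 = 885 mol.

885 mol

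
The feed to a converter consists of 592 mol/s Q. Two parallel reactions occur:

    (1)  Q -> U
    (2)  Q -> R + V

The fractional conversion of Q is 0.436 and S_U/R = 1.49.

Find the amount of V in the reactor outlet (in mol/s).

104 mol/s

Conversion of Q: Q consumed = 0.436 × 592 = 258.1 mol/s = 1ξ₁ + 1ξ₂.
Selectivity: 1ξ₁ / (1ξ₂) = 1.49 → ξ₁ = 1.49 ξ₂.
Substitute: (1·1.49 + 1) ξ₂ = 258.1 → ξ₂ = 103.7 mol/s, ξ₁ = 154.5 mol/s.
Outlet amounts (n = n₀ + Σ ν·ξ):
  Q: 592 − 1(154.5) − 1(103.7) = 333.9
  U: 0 + 1(154.5) = 154.5
  R: 0 + 1(103.7) = 103.7
  V: 0 + 1(103.7) = 103.7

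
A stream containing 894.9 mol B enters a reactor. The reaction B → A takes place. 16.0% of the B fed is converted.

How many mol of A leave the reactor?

143 mol

B reacted = 0.16 × 894.9 = 143.2 mol; ν_B = −1, so ξ = 143.2/1 = 143.2 mol.
Outlet amounts (n = n₀ + ν ξ):
  B: 894.9 − 1(143.2) = 751.7
  A: 0 + 1(143.2) = 143.2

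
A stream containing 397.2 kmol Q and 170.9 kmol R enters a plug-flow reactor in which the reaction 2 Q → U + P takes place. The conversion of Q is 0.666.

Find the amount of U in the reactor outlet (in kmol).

Q reacted = 0.666 × 397.2 = 264.5 kmol; ν_Q = −2, so ξ = 264.5/2 = 132.3 kmol.
Outlet amounts (n = n₀ + ν ξ):
  Q: 397.2 − 2(132.3) = 132.7
  U: 0 + 1(132.3) = 132.3
  P: 0 + 1(132.3) = 132.3
  R: 170.9 (inert)

132 kmol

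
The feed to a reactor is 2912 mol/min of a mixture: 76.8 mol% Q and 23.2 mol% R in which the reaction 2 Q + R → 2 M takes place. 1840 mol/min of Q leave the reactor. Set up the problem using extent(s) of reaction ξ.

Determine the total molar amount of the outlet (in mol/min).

For Q: n = n₀ − 2ξ → 1840 = 2236 − 2ξ, giving ξ = 198.2 mol/min.
Outlet amounts (n = n₀ + ν ξ):
  Q: 2236 − 2(198.2) = 1840
  R: 675.6 − 1(198.2) = 477.4
  M: 0 + 2(198.2) = 396.4
Total out = 1840 + 477.4 + 396.4 = 2714 mol/min.

2710 mol/min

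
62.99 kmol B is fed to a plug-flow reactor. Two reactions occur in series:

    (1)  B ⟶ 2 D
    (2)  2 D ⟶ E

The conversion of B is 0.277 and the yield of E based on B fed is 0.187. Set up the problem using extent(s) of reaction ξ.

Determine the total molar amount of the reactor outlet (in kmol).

Conversion of B: B consumed = 1ξ₁ = 0.277 × 62.99 → ξ₁ = 17.45 kmol.
Yield of E: 1ξ₂ / 62.99 = 0.187 → ξ₂ = 11.78 kmol.
Outlet amounts (n = n₀ + Σ ν·ξ):
  B: 62.99 − 1(17.45) = 45.54
  D: 0 + 2(17.45) − 2(11.78) = 11.34
  E: 0 + 1(11.78) = 11.78
Total out = 45.54 + 11.34 + 11.78 = 68.66 kmol.

68.7 kmol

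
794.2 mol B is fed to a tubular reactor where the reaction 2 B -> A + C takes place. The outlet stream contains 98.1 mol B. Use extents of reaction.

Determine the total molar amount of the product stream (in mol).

For B: n = n₀ − 2ξ → 98.1 = 794.2 − 2ξ, giving ξ = 348.1 mol.
Outlet amounts (n = n₀ + ν ξ):
  B: 794.2 − 2(348.1) = 98.1
  A: 0 + 1(348.1) = 348.1
  C: 0 + 1(348.1) = 348.1
Total out = 98.1 + 348.1 + 348.1 = 794.2 mol.

794 mol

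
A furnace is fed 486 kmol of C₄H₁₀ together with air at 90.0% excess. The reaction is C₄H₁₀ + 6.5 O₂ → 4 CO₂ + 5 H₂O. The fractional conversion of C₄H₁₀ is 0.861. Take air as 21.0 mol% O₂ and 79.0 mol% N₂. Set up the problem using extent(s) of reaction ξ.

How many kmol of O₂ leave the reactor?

3280 kmol

Stoichiometric O₂ = 6.5 × 486 = 3159 kmol; O₂ fed = 3159 × 1.900 = 6002 kmol.
N₂ fed = 6002 × 79/21 = 22580 kmol.
Fuel reacted = 0.861 × 486 → ξ = 418.4 kmol.
Outlet (n = n₀ + ν ξ):
  C₄H₁₀: 486 − 1(418.4) = 67.55
  O₂: 6002 − 6.5(418.4) = 3282
  N₂: 22580 (inert)
  CO₂: 0 + 4(418.4) = 1674
  H₂O: 0 + 5(418.4) = 2092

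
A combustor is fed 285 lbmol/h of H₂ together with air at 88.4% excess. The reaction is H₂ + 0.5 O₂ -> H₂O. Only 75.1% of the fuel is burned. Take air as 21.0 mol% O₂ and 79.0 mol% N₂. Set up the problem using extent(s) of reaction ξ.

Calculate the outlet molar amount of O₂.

Stoichiometric O₂ = 0.5 × 285 = 142.5 lbmol/h; O₂ fed = 142.5 × 1.884 = 268.5 lbmol/h.
N₂ fed = 268.5 × 79/21 = 1010 lbmol/h.
Fuel reacted = 0.751 × 285 → ξ = 214 lbmol/h.
Outlet (n = n₀ + ν ξ):
  H₂: 285 − 1(214) = 70.97
  O₂: 268.5 − 0.5(214) = 161.5
  N₂: 1010 (inert)
  H₂O: 0 + 1(214) = 214

161 lbmol/h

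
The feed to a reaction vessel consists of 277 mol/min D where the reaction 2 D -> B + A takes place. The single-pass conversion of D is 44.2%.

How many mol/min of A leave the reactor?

61.2 mol/min

D reacted = 0.442 × 277 = 122.4 mol/min; ν_D = −2, so ξ = 122.4/2 = 61.22 mol/min.
Outlet amounts (n = n₀ + ν ξ):
  D: 277 − 2(61.22) = 154.6
  B: 0 + 1(61.22) = 61.22
  A: 0 + 1(61.22) = 61.22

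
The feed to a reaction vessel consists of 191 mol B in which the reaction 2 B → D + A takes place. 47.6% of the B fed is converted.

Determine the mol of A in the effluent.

B reacted = 0.476 × 191 = 90.92 mol; ν_B = −2, so ξ = 90.92/2 = 45.46 mol.
Outlet amounts (n = n₀ + ν ξ):
  B: 191 − 2(45.46) = 100.1
  D: 0 + 1(45.46) = 45.46
  A: 0 + 1(45.46) = 45.46

45.5 mol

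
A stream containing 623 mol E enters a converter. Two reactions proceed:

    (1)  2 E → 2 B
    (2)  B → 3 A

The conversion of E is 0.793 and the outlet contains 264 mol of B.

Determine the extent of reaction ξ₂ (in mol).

Conversion of E: E consumed = 2ξ₁ = 0.793 × 623 → ξ₁ = 247 mol.
B balance: n_B = 0 + 2ξ₁ − 1ξ₂ = 264 → ξ₂ = (2·247 − 264)/1 = 230 mol.
Outlet amounts (n = n₀ + Σ ν·ξ):
  E: 623 − 2(247) = 129
  B: 0 + 2(247) − 1(230) = 264
  A: 0 + 3(230) = 690.1

ξ₂ = 230 mol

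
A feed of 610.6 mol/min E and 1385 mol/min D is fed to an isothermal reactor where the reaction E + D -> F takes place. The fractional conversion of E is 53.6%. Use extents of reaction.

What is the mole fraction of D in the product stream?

E reacted = 0.536 × 610.6 = 327.3 mol/min; ν_E = −1, so ξ = 327.3/1 = 327.3 mol/min.
Outlet amounts (n = n₀ + ν ξ):
  E: 610.6 − 1(327.3) = 283.3
  D: 1385 − 1(327.3) = 1058
  F: 0 + 1(327.3) = 327.3
Total out = 1668 mol/min; y_D = 1058 / 1668 = 0.634.

0.634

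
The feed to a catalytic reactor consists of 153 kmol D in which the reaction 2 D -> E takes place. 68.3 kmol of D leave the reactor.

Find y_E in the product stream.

For D: n = n₀ − 2ξ → 68.3 = 153 − 2ξ, giving ξ = 42.35 kmol.
Outlet amounts (n = n₀ + ν ξ):
  D: 153 − 2(42.35) = 68.3
  E: 0 + 1(42.35) = 42.35
Total out = 110.7 kmol; y_E = 42.35 / 110.7 = 0.3827.

0.383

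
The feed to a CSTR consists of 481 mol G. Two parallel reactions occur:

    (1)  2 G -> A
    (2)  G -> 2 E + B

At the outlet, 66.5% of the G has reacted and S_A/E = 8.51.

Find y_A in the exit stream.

0.452

Conversion of G: G consumed = 0.665 × 481 = 319.9 mol = 2ξ₁ + 1ξ₂.
Selectivity: 1ξ₁ / (2ξ₂) = 8.51 → ξ₁ = 17.02 ξ₂.
Substitute: (2·17.02 + 1) ξ₂ = 319.9 → ξ₂ = 9.129 mol, ξ₁ = 155.4 mol.
Outlet amounts (n = n₀ + Σ ν·ξ):
  G: 481 − 2(155.4) − 1(9.129) = 161.1
  A: 0 + 1(155.4) = 155.4
  E: 0 + 2(9.129) = 18.26
  B: 0 + 1(9.129) = 9.129
Total out = 343.9 mol; y_A = 155.4 / 343.9 = 0.4518.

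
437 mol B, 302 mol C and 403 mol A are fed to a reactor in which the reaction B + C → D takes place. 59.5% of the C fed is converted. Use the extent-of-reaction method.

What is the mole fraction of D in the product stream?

C reacted = 0.595 × 302 = 179.7 mol; ν_C = −1, so ξ = 179.7/1 = 179.7 mol.
Outlet amounts (n = n₀ + ν ξ):
  B: 437 − 1(179.7) = 257.3
  C: 302 − 1(179.7) = 122.3
  D: 0 + 1(179.7) = 179.7
  A: 403 (inert)
Total out = 962.3 mol; y_D = 179.7 / 962.3 = 0.1867.

0.187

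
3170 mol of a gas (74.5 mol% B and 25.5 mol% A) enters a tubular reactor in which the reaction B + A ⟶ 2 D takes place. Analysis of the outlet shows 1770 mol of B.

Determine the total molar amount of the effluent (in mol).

For B: n = n₀ − 1ξ → 1770 = 2362 − 1ξ, giving ξ = 591.7 mol.
Outlet amounts (n = n₀ + ν ξ):
  B: 2362 − 1(591.7) = 1770
  A: 808.4 − 1(591.7) = 216.7
  D: 0 + 2(591.7) = 1183
Total out = 1770 + 216.7 + 1183 = 3170 mol.

3170 mol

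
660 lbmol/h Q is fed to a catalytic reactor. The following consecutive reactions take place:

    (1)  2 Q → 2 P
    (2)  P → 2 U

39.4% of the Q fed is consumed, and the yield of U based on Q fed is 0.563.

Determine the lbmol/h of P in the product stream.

74.3 lbmol/h

Conversion of Q: Q consumed = 2ξ₁ = 0.394 × 660 → ξ₁ = 130 lbmol/h.
Yield of U: 2ξ₂ / 660 = 0.563 → ξ₂ = 185.8 lbmol/h.
Outlet amounts (n = n₀ + Σ ν·ξ):
  Q: 660 − 2(130) = 400
  P: 0 + 2(130) − 1(185.8) = 74.25
  U: 0 + 2(185.8) = 371.6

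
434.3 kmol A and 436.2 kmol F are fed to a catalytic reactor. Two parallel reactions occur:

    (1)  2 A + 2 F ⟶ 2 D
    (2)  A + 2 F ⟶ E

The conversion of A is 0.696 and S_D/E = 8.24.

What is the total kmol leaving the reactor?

Conversion of A: A consumed = 0.696 × 434.3 = 302.3 kmol = 2ξ₁ + 1ξ₂.
Selectivity: 2ξ₁ / (1ξ₂) = 8.24 → ξ₁ = 4.12 ξ₂.
Substitute: (2·4.12 + 1) ξ₂ = 302.3 → ξ₂ = 32.71 kmol, ξ₁ = 134.8 kmol.
Outlet amounts (n = n₀ + Σ ν·ξ):
  A: 434.3 − 2(134.8) − 1(32.71) = 132
  F: 436.2 − 2(134.8) − 2(32.71) = 101.2
  D: 0 + 2(134.8) = 269.6
  E: 0 + 1(32.71) = 32.71
Total out = 132 + 101.2 + 269.6 + 32.71 = 535.5 kmol.

536 kmol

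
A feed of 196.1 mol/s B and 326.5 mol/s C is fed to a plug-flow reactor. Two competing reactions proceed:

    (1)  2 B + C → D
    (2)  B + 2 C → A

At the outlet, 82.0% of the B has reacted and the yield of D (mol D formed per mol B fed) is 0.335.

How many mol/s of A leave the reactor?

Yield of D: 1ξ₁ / 196.1 = 0.335 → ξ₁ = 65.69 mol/s.
Conversion of B: 2ξ₁ + 1ξ₂ = 0.82 × 196.1 = 160.8 → ξ₂ = 29.41 mol/s.
Outlet amounts (n = n₀ + Σ ν·ξ):
  B: 196.1 − 2(65.69) − 1(29.41) = 35.3
  C: 326.5 − 1(65.69) − 2(29.41) = 202
  D: 0 + 1(65.69) = 65.69
  A: 0 + 1(29.41) = 29.41

29.4 mol/s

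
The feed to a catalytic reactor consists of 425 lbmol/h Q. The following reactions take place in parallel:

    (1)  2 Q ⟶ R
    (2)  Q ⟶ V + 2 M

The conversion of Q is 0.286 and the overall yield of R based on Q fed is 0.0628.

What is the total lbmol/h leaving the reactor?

Yield of R: 1ξ₁ / 425 = 0.0628 → ξ₁ = 26.69 lbmol/h.
Conversion of Q: 2ξ₁ + 1ξ₂ = 0.286 × 425 = 121.5 → ξ₂ = 68.17 lbmol/h.
Outlet amounts (n = n₀ + Σ ν·ξ):
  Q: 425 − 2(26.69) − 1(68.17) = 303.5
  R: 0 + 1(26.69) = 26.69
  V: 0 + 1(68.17) = 68.17
  M: 0 + 2(68.17) = 136.3
Total out = 303.5 + 26.69 + 68.17 + 136.3 = 534.6 lbmol/h.

535 lbmol/h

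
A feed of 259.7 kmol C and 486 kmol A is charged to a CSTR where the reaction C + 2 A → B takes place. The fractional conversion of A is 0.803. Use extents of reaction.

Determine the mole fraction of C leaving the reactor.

0.182

A reacted = 0.803 × 486 = 390.3 kmol; ν_A = −2, so ξ = 390.3/2 = 195.1 kmol.
Outlet amounts (n = n₀ + ν ξ):
  C: 259.7 − 1(195.1) = 64.57
  A: 486 − 2(195.1) = 95.74
  B: 0 + 1(195.1) = 195.1
Total out = 355.4 kmol; y_C = 64.57 / 355.4 = 0.1817.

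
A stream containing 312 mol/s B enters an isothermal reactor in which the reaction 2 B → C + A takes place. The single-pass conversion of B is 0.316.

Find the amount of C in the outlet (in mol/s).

B reacted = 0.316 × 312 = 98.59 mol/s; ν_B = −2, so ξ = 98.59/2 = 49.3 mol/s.
Outlet amounts (n = n₀ + ν ξ):
  B: 312 − 2(49.3) = 213.4
  C: 0 + 1(49.3) = 49.3
  A: 0 + 1(49.3) = 49.3

49.3 mol/s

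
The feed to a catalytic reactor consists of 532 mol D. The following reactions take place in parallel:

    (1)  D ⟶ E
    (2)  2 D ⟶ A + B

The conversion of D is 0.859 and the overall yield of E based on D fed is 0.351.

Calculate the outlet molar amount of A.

135 mol

Yield of E: 1ξ₁ / 532 = 0.351 → ξ₁ = 186.7 mol.
Conversion of D: 1ξ₁ + 2ξ₂ = 0.859 × 532 = 457 → ξ₂ = 135.1 mol.
Outlet amounts (n = n₀ + Σ ν·ξ):
  D: 532 − 1(186.7) − 2(135.1) = 75.01
  E: 0 + 1(186.7) = 186.7
  A: 0 + 1(135.1) = 135.1
  B: 0 + 1(135.1) = 135.1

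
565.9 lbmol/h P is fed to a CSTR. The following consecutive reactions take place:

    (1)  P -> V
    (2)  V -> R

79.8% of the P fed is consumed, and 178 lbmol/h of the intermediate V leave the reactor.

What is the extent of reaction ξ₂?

ξ₂ = 274 lbmol/h

Conversion of P: P consumed = 1ξ₁ = 0.798 × 565.9 → ξ₁ = 451.6 lbmol/h.
V balance: n_V = 0 + 1ξ₁ − 1ξ₂ = 178 → ξ₂ = (1·451.6 − 178)/1 = 273.6 lbmol/h.
Outlet amounts (n = n₀ + Σ ν·ξ):
  P: 565.9 − 1(451.6) = 114.3
  V: 0 + 1(451.6) − 1(273.6) = 178
  R: 0 + 1(273.6) = 273.6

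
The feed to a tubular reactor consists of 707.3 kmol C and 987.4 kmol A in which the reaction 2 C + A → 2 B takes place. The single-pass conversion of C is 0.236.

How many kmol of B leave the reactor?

C reacted = 0.236 × 707.3 = 166.9 kmol; ν_C = −2, so ξ = 166.9/2 = 83.46 kmol.
Outlet amounts (n = n₀ + ν ξ):
  C: 707.3 − 2(83.46) = 540.4
  A: 987.4 − 1(83.46) = 903.9
  B: 0 + 2(83.46) = 166.9

167 kmol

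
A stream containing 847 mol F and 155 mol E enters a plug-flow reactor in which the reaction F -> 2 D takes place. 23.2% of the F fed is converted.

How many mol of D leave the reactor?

F reacted = 0.232 × 847 = 196.5 mol; ν_F = −1, so ξ = 196.5/1 = 196.5 mol.
Outlet amounts (n = n₀ + ν ξ):
  F: 847 − 1(196.5) = 650.5
  D: 0 + 2(196.5) = 393
  E: 155 (inert)

393 mol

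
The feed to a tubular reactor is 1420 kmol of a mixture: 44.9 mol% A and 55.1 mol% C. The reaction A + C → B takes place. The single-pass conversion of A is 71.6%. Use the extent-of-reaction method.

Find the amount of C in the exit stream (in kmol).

326 kmol

A reacted = 0.716 × 637.6 = 456.5 kmol; ν_A = −1, so ξ = 456.5/1 = 456.5 kmol.
Outlet amounts (n = n₀ + ν ξ):
  A: 637.6 − 1(456.5) = 181.1
  C: 782.4 − 1(456.5) = 325.9
  B: 0 + 1(456.5) = 456.5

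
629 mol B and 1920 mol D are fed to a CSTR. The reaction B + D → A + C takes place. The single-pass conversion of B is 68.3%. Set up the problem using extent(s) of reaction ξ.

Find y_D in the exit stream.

B reacted = 0.683 × 629 = 429.6 mol; ν_B = −1, so ξ = 429.6/1 = 429.6 mol.
Outlet amounts (n = n₀ + ν ξ):
  B: 629 − 1(429.6) = 199.4
  D: 1920 − 1(429.6) = 1490
  A: 0 + 1(429.6) = 429.6
  C: 0 + 1(429.6) = 429.6
Total out = 2549 mol; y_D = 1490 / 2549 = 0.5847.

0.585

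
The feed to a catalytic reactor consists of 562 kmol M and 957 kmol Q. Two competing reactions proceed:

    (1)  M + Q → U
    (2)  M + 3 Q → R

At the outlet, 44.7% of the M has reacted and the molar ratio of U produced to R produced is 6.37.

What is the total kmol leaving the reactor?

Conversion of M: M consumed = 0.447 × 562 = 251.2 kmol = 1ξ₁ + 1ξ₂.
Selectivity: 1ξ₁ / (1ξ₂) = 6.37 → ξ₁ = 6.37 ξ₂.
Substitute: (1·6.37 + 1) ξ₂ = 251.2 → ξ₂ = 34.09 kmol, ξ₁ = 217.1 kmol.
Outlet amounts (n = n₀ + Σ ν·ξ):
  M: 562 − 1(217.1) − 1(34.09) = 310.8
  Q: 957 − 1(217.1) − 3(34.09) = 637.6
  U: 0 + 1(217.1) = 217.1
  R: 0 + 1(34.09) = 34.09
Total out = 310.8 + 637.6 + 217.1 + 34.09 = 1200 kmol.

1200 kmol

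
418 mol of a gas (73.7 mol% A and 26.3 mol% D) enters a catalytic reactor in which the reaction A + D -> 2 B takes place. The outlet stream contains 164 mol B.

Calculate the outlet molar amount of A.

226 mol

For B: n = n₀ + 2ξ → 164 = 0 + 2ξ, giving ξ = 82 mol.
Outlet amounts (n = n₀ + ν ξ):
  A: 308.1 − 1(82) = 226.1
  D: 109.9 − 1(82) = 27.93
  B: 0 + 2(82) = 164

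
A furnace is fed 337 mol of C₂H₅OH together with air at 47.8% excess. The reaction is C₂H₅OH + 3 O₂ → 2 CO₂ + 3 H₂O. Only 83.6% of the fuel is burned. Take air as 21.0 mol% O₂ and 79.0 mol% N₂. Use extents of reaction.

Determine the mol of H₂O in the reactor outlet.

845 mol

Stoichiometric O₂ = 3 × 337 = 1011 mol; O₂ fed = 1011 × 1.478 = 1494 mol.
N₂ fed = 1494 × 79/21 = 5621 mol.
Fuel reacted = 0.836 × 337 → ξ = 281.7 mol.
Outlet (n = n₀ + ν ξ):
  C₂H₅OH: 337 − 1(281.7) = 55.27
  O₂: 1494 − 3(281.7) = 649.1
  N₂: 5621 (inert)
  CO₂: 0 + 2(281.7) = 563.5
  H₂O: 0 + 3(281.7) = 845.2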